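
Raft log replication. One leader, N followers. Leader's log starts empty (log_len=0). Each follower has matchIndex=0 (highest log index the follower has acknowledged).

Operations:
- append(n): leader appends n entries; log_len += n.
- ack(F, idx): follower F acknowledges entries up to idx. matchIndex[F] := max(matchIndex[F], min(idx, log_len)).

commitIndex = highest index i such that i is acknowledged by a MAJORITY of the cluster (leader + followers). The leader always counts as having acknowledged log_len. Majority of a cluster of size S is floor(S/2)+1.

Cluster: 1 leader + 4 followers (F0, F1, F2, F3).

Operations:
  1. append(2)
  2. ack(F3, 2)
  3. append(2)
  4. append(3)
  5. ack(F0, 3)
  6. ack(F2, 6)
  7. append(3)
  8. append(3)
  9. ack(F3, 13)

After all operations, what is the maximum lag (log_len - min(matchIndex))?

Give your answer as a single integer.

Answer: 13

Derivation:
Op 1: append 2 -> log_len=2
Op 2: F3 acks idx 2 -> match: F0=0 F1=0 F2=0 F3=2; commitIndex=0
Op 3: append 2 -> log_len=4
Op 4: append 3 -> log_len=7
Op 5: F0 acks idx 3 -> match: F0=3 F1=0 F2=0 F3=2; commitIndex=2
Op 6: F2 acks idx 6 -> match: F0=3 F1=0 F2=6 F3=2; commitIndex=3
Op 7: append 3 -> log_len=10
Op 8: append 3 -> log_len=13
Op 9: F3 acks idx 13 -> match: F0=3 F1=0 F2=6 F3=13; commitIndex=6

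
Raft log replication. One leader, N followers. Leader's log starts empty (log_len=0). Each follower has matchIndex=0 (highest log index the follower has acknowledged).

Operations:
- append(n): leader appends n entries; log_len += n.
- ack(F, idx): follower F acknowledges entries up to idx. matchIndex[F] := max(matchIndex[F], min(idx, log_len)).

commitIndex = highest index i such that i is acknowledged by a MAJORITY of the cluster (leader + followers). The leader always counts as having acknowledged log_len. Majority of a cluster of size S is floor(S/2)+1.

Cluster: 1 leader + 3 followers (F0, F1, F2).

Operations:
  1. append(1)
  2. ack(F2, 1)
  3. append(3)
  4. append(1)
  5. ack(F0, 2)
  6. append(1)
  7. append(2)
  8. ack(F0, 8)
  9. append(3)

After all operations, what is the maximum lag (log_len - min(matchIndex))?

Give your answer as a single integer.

Op 1: append 1 -> log_len=1
Op 2: F2 acks idx 1 -> match: F0=0 F1=0 F2=1; commitIndex=0
Op 3: append 3 -> log_len=4
Op 4: append 1 -> log_len=5
Op 5: F0 acks idx 2 -> match: F0=2 F1=0 F2=1; commitIndex=1
Op 6: append 1 -> log_len=6
Op 7: append 2 -> log_len=8
Op 8: F0 acks idx 8 -> match: F0=8 F1=0 F2=1; commitIndex=1
Op 9: append 3 -> log_len=11

Answer: 11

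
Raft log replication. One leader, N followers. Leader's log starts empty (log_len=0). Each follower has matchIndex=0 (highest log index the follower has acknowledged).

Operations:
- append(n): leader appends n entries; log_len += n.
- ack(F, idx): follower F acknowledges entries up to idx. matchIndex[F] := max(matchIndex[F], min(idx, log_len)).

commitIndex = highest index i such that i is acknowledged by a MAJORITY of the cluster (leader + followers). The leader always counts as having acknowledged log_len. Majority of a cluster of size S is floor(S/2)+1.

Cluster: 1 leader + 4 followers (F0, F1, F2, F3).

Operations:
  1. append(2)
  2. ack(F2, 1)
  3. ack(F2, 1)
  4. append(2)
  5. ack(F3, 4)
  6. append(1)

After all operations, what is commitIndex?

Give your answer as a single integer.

Answer: 1

Derivation:
Op 1: append 2 -> log_len=2
Op 2: F2 acks idx 1 -> match: F0=0 F1=0 F2=1 F3=0; commitIndex=0
Op 3: F2 acks idx 1 -> match: F0=0 F1=0 F2=1 F3=0; commitIndex=0
Op 4: append 2 -> log_len=4
Op 5: F3 acks idx 4 -> match: F0=0 F1=0 F2=1 F3=4; commitIndex=1
Op 6: append 1 -> log_len=5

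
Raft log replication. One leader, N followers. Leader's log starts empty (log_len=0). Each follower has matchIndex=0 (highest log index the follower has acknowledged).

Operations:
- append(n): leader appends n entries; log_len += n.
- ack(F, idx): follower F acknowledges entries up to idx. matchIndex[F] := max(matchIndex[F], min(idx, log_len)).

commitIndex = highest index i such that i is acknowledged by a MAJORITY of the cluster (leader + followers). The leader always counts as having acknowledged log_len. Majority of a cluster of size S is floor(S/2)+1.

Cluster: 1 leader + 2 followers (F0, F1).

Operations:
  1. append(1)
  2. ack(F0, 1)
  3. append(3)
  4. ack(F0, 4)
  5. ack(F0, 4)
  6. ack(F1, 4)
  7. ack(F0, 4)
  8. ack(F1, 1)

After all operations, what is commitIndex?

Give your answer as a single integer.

Answer: 4

Derivation:
Op 1: append 1 -> log_len=1
Op 2: F0 acks idx 1 -> match: F0=1 F1=0; commitIndex=1
Op 3: append 3 -> log_len=4
Op 4: F0 acks idx 4 -> match: F0=4 F1=0; commitIndex=4
Op 5: F0 acks idx 4 -> match: F0=4 F1=0; commitIndex=4
Op 6: F1 acks idx 4 -> match: F0=4 F1=4; commitIndex=4
Op 7: F0 acks idx 4 -> match: F0=4 F1=4; commitIndex=4
Op 8: F1 acks idx 1 -> match: F0=4 F1=4; commitIndex=4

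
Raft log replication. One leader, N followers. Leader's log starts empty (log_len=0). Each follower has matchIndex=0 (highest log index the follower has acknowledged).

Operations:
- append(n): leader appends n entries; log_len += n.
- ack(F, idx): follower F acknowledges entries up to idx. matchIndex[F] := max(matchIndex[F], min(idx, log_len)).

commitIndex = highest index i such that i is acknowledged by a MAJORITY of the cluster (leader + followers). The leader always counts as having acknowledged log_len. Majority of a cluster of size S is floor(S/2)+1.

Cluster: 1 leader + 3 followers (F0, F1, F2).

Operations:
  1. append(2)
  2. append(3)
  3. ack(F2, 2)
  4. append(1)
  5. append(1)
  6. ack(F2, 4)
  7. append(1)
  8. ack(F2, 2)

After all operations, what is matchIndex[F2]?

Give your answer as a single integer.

Answer: 4

Derivation:
Op 1: append 2 -> log_len=2
Op 2: append 3 -> log_len=5
Op 3: F2 acks idx 2 -> match: F0=0 F1=0 F2=2; commitIndex=0
Op 4: append 1 -> log_len=6
Op 5: append 1 -> log_len=7
Op 6: F2 acks idx 4 -> match: F0=0 F1=0 F2=4; commitIndex=0
Op 7: append 1 -> log_len=8
Op 8: F2 acks idx 2 -> match: F0=0 F1=0 F2=4; commitIndex=0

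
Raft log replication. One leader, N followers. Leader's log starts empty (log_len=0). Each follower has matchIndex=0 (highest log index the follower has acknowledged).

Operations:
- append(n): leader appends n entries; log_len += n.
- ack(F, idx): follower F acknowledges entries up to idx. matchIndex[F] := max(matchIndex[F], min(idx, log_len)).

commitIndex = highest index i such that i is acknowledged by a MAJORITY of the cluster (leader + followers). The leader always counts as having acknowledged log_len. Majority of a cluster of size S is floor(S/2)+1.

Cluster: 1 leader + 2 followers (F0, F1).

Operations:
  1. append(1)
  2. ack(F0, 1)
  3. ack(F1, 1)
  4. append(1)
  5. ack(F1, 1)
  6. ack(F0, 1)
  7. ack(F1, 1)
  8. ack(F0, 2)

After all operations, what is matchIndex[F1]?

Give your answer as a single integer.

Answer: 1

Derivation:
Op 1: append 1 -> log_len=1
Op 2: F0 acks idx 1 -> match: F0=1 F1=0; commitIndex=1
Op 3: F1 acks idx 1 -> match: F0=1 F1=1; commitIndex=1
Op 4: append 1 -> log_len=2
Op 5: F1 acks idx 1 -> match: F0=1 F1=1; commitIndex=1
Op 6: F0 acks idx 1 -> match: F0=1 F1=1; commitIndex=1
Op 7: F1 acks idx 1 -> match: F0=1 F1=1; commitIndex=1
Op 8: F0 acks idx 2 -> match: F0=2 F1=1; commitIndex=2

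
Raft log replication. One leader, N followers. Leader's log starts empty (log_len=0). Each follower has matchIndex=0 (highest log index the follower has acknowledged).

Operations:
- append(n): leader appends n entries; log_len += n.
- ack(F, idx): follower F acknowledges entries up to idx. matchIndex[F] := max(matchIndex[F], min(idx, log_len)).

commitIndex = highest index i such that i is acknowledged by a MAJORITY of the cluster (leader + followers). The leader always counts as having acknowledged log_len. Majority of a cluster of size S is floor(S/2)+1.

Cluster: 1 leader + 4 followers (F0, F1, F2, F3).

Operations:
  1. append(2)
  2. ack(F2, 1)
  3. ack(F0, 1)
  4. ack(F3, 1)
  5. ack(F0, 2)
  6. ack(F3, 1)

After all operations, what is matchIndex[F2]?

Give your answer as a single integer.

Answer: 1

Derivation:
Op 1: append 2 -> log_len=2
Op 2: F2 acks idx 1 -> match: F0=0 F1=0 F2=1 F3=0; commitIndex=0
Op 3: F0 acks idx 1 -> match: F0=1 F1=0 F2=1 F3=0; commitIndex=1
Op 4: F3 acks idx 1 -> match: F0=1 F1=0 F2=1 F3=1; commitIndex=1
Op 5: F0 acks idx 2 -> match: F0=2 F1=0 F2=1 F3=1; commitIndex=1
Op 6: F3 acks idx 1 -> match: F0=2 F1=0 F2=1 F3=1; commitIndex=1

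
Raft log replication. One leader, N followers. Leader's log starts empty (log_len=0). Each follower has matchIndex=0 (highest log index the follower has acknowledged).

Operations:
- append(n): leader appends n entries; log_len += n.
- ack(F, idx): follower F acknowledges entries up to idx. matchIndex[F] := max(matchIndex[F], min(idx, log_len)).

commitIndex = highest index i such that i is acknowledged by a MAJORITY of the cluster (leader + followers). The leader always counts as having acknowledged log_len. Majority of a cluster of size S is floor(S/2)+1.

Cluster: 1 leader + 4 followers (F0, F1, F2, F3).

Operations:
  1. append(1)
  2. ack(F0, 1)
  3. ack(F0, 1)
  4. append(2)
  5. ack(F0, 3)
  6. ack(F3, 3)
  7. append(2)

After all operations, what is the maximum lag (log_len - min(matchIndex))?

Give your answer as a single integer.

Op 1: append 1 -> log_len=1
Op 2: F0 acks idx 1 -> match: F0=1 F1=0 F2=0 F3=0; commitIndex=0
Op 3: F0 acks idx 1 -> match: F0=1 F1=0 F2=0 F3=0; commitIndex=0
Op 4: append 2 -> log_len=3
Op 5: F0 acks idx 3 -> match: F0=3 F1=0 F2=0 F3=0; commitIndex=0
Op 6: F3 acks idx 3 -> match: F0=3 F1=0 F2=0 F3=3; commitIndex=3
Op 7: append 2 -> log_len=5

Answer: 5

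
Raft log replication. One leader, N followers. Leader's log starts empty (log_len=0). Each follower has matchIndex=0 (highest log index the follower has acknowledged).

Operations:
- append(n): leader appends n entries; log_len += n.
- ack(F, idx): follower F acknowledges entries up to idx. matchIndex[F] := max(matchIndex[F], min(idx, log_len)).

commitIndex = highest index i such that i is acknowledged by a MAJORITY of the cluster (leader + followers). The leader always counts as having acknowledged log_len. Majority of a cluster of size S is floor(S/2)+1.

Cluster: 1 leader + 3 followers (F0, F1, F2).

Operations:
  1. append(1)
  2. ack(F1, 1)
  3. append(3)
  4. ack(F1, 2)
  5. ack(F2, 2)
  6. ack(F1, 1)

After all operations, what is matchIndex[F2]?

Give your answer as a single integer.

Op 1: append 1 -> log_len=1
Op 2: F1 acks idx 1 -> match: F0=0 F1=1 F2=0; commitIndex=0
Op 3: append 3 -> log_len=4
Op 4: F1 acks idx 2 -> match: F0=0 F1=2 F2=0; commitIndex=0
Op 5: F2 acks idx 2 -> match: F0=0 F1=2 F2=2; commitIndex=2
Op 6: F1 acks idx 1 -> match: F0=0 F1=2 F2=2; commitIndex=2

Answer: 2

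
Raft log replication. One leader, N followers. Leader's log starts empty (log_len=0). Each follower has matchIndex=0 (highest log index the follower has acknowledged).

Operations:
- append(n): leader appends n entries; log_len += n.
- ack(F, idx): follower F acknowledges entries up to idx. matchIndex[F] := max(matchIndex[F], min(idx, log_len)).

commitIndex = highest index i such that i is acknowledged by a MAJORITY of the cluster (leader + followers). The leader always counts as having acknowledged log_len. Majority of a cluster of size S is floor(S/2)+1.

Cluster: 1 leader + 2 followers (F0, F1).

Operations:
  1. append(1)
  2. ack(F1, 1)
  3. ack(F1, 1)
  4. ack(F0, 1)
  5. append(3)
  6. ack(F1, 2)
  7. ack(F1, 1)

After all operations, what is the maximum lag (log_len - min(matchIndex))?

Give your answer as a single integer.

Answer: 3

Derivation:
Op 1: append 1 -> log_len=1
Op 2: F1 acks idx 1 -> match: F0=0 F1=1; commitIndex=1
Op 3: F1 acks idx 1 -> match: F0=0 F1=1; commitIndex=1
Op 4: F0 acks idx 1 -> match: F0=1 F1=1; commitIndex=1
Op 5: append 3 -> log_len=4
Op 6: F1 acks idx 2 -> match: F0=1 F1=2; commitIndex=2
Op 7: F1 acks idx 1 -> match: F0=1 F1=2; commitIndex=2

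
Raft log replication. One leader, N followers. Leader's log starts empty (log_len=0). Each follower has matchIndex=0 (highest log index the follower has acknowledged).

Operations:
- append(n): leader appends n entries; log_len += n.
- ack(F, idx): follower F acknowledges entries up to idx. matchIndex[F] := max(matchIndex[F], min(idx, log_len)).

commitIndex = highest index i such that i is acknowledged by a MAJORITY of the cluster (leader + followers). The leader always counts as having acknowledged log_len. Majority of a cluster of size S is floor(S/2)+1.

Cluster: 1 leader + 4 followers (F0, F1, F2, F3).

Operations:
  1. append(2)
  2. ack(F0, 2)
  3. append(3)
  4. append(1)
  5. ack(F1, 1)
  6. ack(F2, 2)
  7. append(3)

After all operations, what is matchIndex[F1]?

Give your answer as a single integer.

Answer: 1

Derivation:
Op 1: append 2 -> log_len=2
Op 2: F0 acks idx 2 -> match: F0=2 F1=0 F2=0 F3=0; commitIndex=0
Op 3: append 3 -> log_len=5
Op 4: append 1 -> log_len=6
Op 5: F1 acks idx 1 -> match: F0=2 F1=1 F2=0 F3=0; commitIndex=1
Op 6: F2 acks idx 2 -> match: F0=2 F1=1 F2=2 F3=0; commitIndex=2
Op 7: append 3 -> log_len=9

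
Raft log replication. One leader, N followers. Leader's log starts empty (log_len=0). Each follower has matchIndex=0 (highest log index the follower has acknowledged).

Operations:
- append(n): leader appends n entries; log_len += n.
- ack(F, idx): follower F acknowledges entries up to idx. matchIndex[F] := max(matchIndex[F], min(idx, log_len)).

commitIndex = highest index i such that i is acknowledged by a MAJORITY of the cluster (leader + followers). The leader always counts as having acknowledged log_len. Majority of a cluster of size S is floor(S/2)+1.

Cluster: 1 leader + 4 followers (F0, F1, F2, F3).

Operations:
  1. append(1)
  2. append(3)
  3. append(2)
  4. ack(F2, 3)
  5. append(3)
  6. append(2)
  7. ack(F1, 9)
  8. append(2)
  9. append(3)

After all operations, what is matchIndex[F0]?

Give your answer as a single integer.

Op 1: append 1 -> log_len=1
Op 2: append 3 -> log_len=4
Op 3: append 2 -> log_len=6
Op 4: F2 acks idx 3 -> match: F0=0 F1=0 F2=3 F3=0; commitIndex=0
Op 5: append 3 -> log_len=9
Op 6: append 2 -> log_len=11
Op 7: F1 acks idx 9 -> match: F0=0 F1=9 F2=3 F3=0; commitIndex=3
Op 8: append 2 -> log_len=13
Op 9: append 3 -> log_len=16

Answer: 0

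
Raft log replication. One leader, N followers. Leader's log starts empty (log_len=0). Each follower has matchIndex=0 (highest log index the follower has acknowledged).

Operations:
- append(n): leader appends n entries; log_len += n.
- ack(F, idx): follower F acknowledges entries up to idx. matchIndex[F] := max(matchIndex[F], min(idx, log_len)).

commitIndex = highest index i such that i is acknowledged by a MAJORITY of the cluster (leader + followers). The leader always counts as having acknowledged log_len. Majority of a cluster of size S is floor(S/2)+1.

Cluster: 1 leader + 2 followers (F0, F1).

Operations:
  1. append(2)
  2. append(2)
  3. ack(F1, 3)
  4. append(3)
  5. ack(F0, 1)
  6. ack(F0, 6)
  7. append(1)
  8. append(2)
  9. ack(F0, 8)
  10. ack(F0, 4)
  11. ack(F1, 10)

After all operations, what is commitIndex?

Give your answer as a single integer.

Op 1: append 2 -> log_len=2
Op 2: append 2 -> log_len=4
Op 3: F1 acks idx 3 -> match: F0=0 F1=3; commitIndex=3
Op 4: append 3 -> log_len=7
Op 5: F0 acks idx 1 -> match: F0=1 F1=3; commitIndex=3
Op 6: F0 acks idx 6 -> match: F0=6 F1=3; commitIndex=6
Op 7: append 1 -> log_len=8
Op 8: append 2 -> log_len=10
Op 9: F0 acks idx 8 -> match: F0=8 F1=3; commitIndex=8
Op 10: F0 acks idx 4 -> match: F0=8 F1=3; commitIndex=8
Op 11: F1 acks idx 10 -> match: F0=8 F1=10; commitIndex=10

Answer: 10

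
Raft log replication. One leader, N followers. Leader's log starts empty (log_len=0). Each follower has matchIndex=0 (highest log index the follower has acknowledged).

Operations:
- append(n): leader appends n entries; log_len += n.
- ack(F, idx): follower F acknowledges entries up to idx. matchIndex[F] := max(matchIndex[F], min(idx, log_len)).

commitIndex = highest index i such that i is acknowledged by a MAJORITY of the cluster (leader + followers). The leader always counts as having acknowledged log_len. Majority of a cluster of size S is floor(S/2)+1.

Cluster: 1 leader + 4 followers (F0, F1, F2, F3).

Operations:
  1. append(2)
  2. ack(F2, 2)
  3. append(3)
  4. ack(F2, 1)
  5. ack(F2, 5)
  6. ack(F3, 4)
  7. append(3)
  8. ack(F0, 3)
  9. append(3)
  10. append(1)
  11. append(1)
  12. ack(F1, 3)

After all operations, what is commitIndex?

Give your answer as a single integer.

Op 1: append 2 -> log_len=2
Op 2: F2 acks idx 2 -> match: F0=0 F1=0 F2=2 F3=0; commitIndex=0
Op 3: append 3 -> log_len=5
Op 4: F2 acks idx 1 -> match: F0=0 F1=0 F2=2 F3=0; commitIndex=0
Op 5: F2 acks idx 5 -> match: F0=0 F1=0 F2=5 F3=0; commitIndex=0
Op 6: F3 acks idx 4 -> match: F0=0 F1=0 F2=5 F3=4; commitIndex=4
Op 7: append 3 -> log_len=8
Op 8: F0 acks idx 3 -> match: F0=3 F1=0 F2=5 F3=4; commitIndex=4
Op 9: append 3 -> log_len=11
Op 10: append 1 -> log_len=12
Op 11: append 1 -> log_len=13
Op 12: F1 acks idx 3 -> match: F0=3 F1=3 F2=5 F3=4; commitIndex=4

Answer: 4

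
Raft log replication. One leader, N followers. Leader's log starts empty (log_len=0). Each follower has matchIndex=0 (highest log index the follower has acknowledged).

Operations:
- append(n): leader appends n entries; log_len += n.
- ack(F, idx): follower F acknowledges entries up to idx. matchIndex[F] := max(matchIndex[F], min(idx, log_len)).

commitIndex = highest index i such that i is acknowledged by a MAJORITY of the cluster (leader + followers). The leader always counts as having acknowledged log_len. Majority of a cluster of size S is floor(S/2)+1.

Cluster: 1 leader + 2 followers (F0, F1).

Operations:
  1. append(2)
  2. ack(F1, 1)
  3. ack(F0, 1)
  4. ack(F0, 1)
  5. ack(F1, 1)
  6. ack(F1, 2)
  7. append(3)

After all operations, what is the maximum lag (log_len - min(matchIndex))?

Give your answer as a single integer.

Op 1: append 2 -> log_len=2
Op 2: F1 acks idx 1 -> match: F0=0 F1=1; commitIndex=1
Op 3: F0 acks idx 1 -> match: F0=1 F1=1; commitIndex=1
Op 4: F0 acks idx 1 -> match: F0=1 F1=1; commitIndex=1
Op 5: F1 acks idx 1 -> match: F0=1 F1=1; commitIndex=1
Op 6: F1 acks idx 2 -> match: F0=1 F1=2; commitIndex=2
Op 7: append 3 -> log_len=5

Answer: 4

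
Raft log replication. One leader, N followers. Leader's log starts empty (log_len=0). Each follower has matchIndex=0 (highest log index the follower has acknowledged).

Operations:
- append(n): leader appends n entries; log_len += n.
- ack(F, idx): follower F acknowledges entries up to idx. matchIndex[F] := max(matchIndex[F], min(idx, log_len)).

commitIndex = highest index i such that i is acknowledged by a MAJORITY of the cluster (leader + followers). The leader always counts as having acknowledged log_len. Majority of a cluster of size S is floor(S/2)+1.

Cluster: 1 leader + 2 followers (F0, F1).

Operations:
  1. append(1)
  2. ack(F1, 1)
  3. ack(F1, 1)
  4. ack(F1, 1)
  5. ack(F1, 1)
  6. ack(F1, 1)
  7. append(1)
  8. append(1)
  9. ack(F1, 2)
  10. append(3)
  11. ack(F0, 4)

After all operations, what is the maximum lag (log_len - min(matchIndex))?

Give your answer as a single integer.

Op 1: append 1 -> log_len=1
Op 2: F1 acks idx 1 -> match: F0=0 F1=1; commitIndex=1
Op 3: F1 acks idx 1 -> match: F0=0 F1=1; commitIndex=1
Op 4: F1 acks idx 1 -> match: F0=0 F1=1; commitIndex=1
Op 5: F1 acks idx 1 -> match: F0=0 F1=1; commitIndex=1
Op 6: F1 acks idx 1 -> match: F0=0 F1=1; commitIndex=1
Op 7: append 1 -> log_len=2
Op 8: append 1 -> log_len=3
Op 9: F1 acks idx 2 -> match: F0=0 F1=2; commitIndex=2
Op 10: append 3 -> log_len=6
Op 11: F0 acks idx 4 -> match: F0=4 F1=2; commitIndex=4

Answer: 4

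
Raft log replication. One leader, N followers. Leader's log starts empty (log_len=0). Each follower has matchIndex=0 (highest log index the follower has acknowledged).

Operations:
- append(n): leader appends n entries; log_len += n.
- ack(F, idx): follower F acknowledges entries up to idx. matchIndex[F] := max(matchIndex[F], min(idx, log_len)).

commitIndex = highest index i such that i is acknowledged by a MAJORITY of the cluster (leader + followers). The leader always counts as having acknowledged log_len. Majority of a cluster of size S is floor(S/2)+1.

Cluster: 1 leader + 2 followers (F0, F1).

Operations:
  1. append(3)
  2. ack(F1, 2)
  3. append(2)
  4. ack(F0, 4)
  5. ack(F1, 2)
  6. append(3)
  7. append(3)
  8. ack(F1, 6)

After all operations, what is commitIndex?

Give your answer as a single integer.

Answer: 6

Derivation:
Op 1: append 3 -> log_len=3
Op 2: F1 acks idx 2 -> match: F0=0 F1=2; commitIndex=2
Op 3: append 2 -> log_len=5
Op 4: F0 acks idx 4 -> match: F0=4 F1=2; commitIndex=4
Op 5: F1 acks idx 2 -> match: F0=4 F1=2; commitIndex=4
Op 6: append 3 -> log_len=8
Op 7: append 3 -> log_len=11
Op 8: F1 acks idx 6 -> match: F0=4 F1=6; commitIndex=6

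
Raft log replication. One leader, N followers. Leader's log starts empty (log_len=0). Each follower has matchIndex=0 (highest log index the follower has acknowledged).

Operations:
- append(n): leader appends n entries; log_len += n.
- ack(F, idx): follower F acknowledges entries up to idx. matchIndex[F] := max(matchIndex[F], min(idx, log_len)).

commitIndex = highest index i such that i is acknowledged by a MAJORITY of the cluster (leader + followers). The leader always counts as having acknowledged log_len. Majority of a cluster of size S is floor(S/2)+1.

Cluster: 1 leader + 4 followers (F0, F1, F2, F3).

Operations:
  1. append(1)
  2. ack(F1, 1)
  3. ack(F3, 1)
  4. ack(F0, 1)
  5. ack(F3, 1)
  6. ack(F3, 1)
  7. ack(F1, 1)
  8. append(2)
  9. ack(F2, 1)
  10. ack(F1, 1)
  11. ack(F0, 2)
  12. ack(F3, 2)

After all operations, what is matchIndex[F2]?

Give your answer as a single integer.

Op 1: append 1 -> log_len=1
Op 2: F1 acks idx 1 -> match: F0=0 F1=1 F2=0 F3=0; commitIndex=0
Op 3: F3 acks idx 1 -> match: F0=0 F1=1 F2=0 F3=1; commitIndex=1
Op 4: F0 acks idx 1 -> match: F0=1 F1=1 F2=0 F3=1; commitIndex=1
Op 5: F3 acks idx 1 -> match: F0=1 F1=1 F2=0 F3=1; commitIndex=1
Op 6: F3 acks idx 1 -> match: F0=1 F1=1 F2=0 F3=1; commitIndex=1
Op 7: F1 acks idx 1 -> match: F0=1 F1=1 F2=0 F3=1; commitIndex=1
Op 8: append 2 -> log_len=3
Op 9: F2 acks idx 1 -> match: F0=1 F1=1 F2=1 F3=1; commitIndex=1
Op 10: F1 acks idx 1 -> match: F0=1 F1=1 F2=1 F3=1; commitIndex=1
Op 11: F0 acks idx 2 -> match: F0=2 F1=1 F2=1 F3=1; commitIndex=1
Op 12: F3 acks idx 2 -> match: F0=2 F1=1 F2=1 F3=2; commitIndex=2

Answer: 1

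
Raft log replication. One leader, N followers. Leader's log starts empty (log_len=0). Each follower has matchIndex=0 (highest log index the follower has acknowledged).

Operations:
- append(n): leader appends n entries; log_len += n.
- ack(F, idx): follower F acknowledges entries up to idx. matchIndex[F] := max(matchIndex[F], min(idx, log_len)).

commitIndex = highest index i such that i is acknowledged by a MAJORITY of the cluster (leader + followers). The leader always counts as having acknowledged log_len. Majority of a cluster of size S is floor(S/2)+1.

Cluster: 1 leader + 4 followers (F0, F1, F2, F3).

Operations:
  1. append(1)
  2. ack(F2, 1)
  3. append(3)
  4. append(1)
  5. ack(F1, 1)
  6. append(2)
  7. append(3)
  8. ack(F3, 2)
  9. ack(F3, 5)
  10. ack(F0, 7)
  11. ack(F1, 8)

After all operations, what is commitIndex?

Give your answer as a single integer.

Answer: 7

Derivation:
Op 1: append 1 -> log_len=1
Op 2: F2 acks idx 1 -> match: F0=0 F1=0 F2=1 F3=0; commitIndex=0
Op 3: append 3 -> log_len=4
Op 4: append 1 -> log_len=5
Op 5: F1 acks idx 1 -> match: F0=0 F1=1 F2=1 F3=0; commitIndex=1
Op 6: append 2 -> log_len=7
Op 7: append 3 -> log_len=10
Op 8: F3 acks idx 2 -> match: F0=0 F1=1 F2=1 F3=2; commitIndex=1
Op 9: F3 acks idx 5 -> match: F0=0 F1=1 F2=1 F3=5; commitIndex=1
Op 10: F0 acks idx 7 -> match: F0=7 F1=1 F2=1 F3=5; commitIndex=5
Op 11: F1 acks idx 8 -> match: F0=7 F1=8 F2=1 F3=5; commitIndex=7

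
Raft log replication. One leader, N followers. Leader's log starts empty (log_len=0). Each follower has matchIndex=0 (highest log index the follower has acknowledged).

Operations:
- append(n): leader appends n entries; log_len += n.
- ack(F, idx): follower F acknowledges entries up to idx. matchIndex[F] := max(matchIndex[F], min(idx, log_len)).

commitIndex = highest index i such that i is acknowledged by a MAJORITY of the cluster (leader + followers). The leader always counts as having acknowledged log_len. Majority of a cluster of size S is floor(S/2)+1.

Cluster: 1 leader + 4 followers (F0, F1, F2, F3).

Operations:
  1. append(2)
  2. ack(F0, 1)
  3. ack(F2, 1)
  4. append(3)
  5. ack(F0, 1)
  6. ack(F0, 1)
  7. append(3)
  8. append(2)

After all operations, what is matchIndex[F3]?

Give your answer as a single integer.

Answer: 0

Derivation:
Op 1: append 2 -> log_len=2
Op 2: F0 acks idx 1 -> match: F0=1 F1=0 F2=0 F3=0; commitIndex=0
Op 3: F2 acks idx 1 -> match: F0=1 F1=0 F2=1 F3=0; commitIndex=1
Op 4: append 3 -> log_len=5
Op 5: F0 acks idx 1 -> match: F0=1 F1=0 F2=1 F3=0; commitIndex=1
Op 6: F0 acks idx 1 -> match: F0=1 F1=0 F2=1 F3=0; commitIndex=1
Op 7: append 3 -> log_len=8
Op 8: append 2 -> log_len=10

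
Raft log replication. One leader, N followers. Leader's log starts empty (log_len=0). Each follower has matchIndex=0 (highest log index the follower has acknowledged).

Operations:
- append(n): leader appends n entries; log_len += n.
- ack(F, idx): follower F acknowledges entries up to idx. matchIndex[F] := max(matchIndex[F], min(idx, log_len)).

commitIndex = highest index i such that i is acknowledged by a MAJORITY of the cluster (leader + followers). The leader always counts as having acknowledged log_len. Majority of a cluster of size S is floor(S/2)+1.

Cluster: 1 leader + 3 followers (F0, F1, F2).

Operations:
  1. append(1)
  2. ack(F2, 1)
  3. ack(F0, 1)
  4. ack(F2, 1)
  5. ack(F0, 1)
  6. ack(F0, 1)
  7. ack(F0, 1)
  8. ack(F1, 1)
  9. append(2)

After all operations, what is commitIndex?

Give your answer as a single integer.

Op 1: append 1 -> log_len=1
Op 2: F2 acks idx 1 -> match: F0=0 F1=0 F2=1; commitIndex=0
Op 3: F0 acks idx 1 -> match: F0=1 F1=0 F2=1; commitIndex=1
Op 4: F2 acks idx 1 -> match: F0=1 F1=0 F2=1; commitIndex=1
Op 5: F0 acks idx 1 -> match: F0=1 F1=0 F2=1; commitIndex=1
Op 6: F0 acks idx 1 -> match: F0=1 F1=0 F2=1; commitIndex=1
Op 7: F0 acks idx 1 -> match: F0=1 F1=0 F2=1; commitIndex=1
Op 8: F1 acks idx 1 -> match: F0=1 F1=1 F2=1; commitIndex=1
Op 9: append 2 -> log_len=3

Answer: 1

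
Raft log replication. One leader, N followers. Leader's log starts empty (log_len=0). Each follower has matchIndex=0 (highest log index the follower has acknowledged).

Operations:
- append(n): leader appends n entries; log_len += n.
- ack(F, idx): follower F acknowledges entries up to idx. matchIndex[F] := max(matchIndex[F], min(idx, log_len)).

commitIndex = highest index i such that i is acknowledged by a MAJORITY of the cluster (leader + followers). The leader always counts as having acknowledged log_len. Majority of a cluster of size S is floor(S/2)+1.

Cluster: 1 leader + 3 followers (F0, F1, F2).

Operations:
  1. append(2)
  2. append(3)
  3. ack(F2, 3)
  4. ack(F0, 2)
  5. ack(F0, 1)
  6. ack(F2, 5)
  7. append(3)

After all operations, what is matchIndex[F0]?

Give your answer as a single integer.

Answer: 2

Derivation:
Op 1: append 2 -> log_len=2
Op 2: append 3 -> log_len=5
Op 3: F2 acks idx 3 -> match: F0=0 F1=0 F2=3; commitIndex=0
Op 4: F0 acks idx 2 -> match: F0=2 F1=0 F2=3; commitIndex=2
Op 5: F0 acks idx 1 -> match: F0=2 F1=0 F2=3; commitIndex=2
Op 6: F2 acks idx 5 -> match: F0=2 F1=0 F2=5; commitIndex=2
Op 7: append 3 -> log_len=8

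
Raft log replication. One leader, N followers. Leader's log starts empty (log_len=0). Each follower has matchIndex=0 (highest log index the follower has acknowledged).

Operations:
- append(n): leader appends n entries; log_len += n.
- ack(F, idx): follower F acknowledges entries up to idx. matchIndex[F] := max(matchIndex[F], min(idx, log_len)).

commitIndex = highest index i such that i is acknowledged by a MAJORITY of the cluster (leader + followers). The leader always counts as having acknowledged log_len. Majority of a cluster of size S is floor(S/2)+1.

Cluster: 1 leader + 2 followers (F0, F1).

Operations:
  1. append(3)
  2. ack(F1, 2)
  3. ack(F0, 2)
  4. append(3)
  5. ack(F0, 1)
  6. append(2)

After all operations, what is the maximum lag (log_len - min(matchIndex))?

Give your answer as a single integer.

Answer: 6

Derivation:
Op 1: append 3 -> log_len=3
Op 2: F1 acks idx 2 -> match: F0=0 F1=2; commitIndex=2
Op 3: F0 acks idx 2 -> match: F0=2 F1=2; commitIndex=2
Op 4: append 3 -> log_len=6
Op 5: F0 acks idx 1 -> match: F0=2 F1=2; commitIndex=2
Op 6: append 2 -> log_len=8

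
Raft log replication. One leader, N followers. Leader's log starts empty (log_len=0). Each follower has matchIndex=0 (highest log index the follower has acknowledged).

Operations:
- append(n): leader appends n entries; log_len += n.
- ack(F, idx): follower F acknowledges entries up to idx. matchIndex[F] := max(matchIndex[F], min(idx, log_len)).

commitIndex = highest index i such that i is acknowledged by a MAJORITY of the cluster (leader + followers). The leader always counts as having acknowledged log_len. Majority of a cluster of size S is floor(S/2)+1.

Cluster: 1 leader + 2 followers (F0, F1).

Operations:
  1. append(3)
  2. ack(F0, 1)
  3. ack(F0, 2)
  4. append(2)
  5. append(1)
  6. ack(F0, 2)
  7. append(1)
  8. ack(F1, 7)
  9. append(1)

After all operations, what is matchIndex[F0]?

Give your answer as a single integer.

Answer: 2

Derivation:
Op 1: append 3 -> log_len=3
Op 2: F0 acks idx 1 -> match: F0=1 F1=0; commitIndex=1
Op 3: F0 acks idx 2 -> match: F0=2 F1=0; commitIndex=2
Op 4: append 2 -> log_len=5
Op 5: append 1 -> log_len=6
Op 6: F0 acks idx 2 -> match: F0=2 F1=0; commitIndex=2
Op 7: append 1 -> log_len=7
Op 8: F1 acks idx 7 -> match: F0=2 F1=7; commitIndex=7
Op 9: append 1 -> log_len=8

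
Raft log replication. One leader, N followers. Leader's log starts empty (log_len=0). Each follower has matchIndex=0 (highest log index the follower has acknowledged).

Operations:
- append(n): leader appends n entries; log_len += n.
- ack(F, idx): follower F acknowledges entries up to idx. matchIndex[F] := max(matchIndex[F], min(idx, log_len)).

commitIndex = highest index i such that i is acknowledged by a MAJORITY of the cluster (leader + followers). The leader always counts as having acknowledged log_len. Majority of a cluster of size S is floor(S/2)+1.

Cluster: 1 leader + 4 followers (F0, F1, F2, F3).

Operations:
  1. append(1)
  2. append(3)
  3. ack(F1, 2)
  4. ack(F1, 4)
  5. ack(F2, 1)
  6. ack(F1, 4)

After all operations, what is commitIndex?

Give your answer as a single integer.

Op 1: append 1 -> log_len=1
Op 2: append 3 -> log_len=4
Op 3: F1 acks idx 2 -> match: F0=0 F1=2 F2=0 F3=0; commitIndex=0
Op 4: F1 acks idx 4 -> match: F0=0 F1=4 F2=0 F3=0; commitIndex=0
Op 5: F2 acks idx 1 -> match: F0=0 F1=4 F2=1 F3=0; commitIndex=1
Op 6: F1 acks idx 4 -> match: F0=0 F1=4 F2=1 F3=0; commitIndex=1

Answer: 1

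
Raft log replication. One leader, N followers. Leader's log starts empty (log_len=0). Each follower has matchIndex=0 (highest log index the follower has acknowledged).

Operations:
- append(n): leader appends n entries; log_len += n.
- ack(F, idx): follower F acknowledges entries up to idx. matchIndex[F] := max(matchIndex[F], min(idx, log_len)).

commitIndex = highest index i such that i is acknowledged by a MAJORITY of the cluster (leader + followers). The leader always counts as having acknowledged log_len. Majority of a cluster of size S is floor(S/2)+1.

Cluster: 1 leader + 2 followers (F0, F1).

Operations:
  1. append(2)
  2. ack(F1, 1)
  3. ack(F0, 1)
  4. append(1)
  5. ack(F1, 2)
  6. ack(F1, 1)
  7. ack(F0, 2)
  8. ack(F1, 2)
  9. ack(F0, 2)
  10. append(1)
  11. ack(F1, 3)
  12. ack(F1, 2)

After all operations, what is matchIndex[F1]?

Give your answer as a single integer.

Op 1: append 2 -> log_len=2
Op 2: F1 acks idx 1 -> match: F0=0 F1=1; commitIndex=1
Op 3: F0 acks idx 1 -> match: F0=1 F1=1; commitIndex=1
Op 4: append 1 -> log_len=3
Op 5: F1 acks idx 2 -> match: F0=1 F1=2; commitIndex=2
Op 6: F1 acks idx 1 -> match: F0=1 F1=2; commitIndex=2
Op 7: F0 acks idx 2 -> match: F0=2 F1=2; commitIndex=2
Op 8: F1 acks idx 2 -> match: F0=2 F1=2; commitIndex=2
Op 9: F0 acks idx 2 -> match: F0=2 F1=2; commitIndex=2
Op 10: append 1 -> log_len=4
Op 11: F1 acks idx 3 -> match: F0=2 F1=3; commitIndex=3
Op 12: F1 acks idx 2 -> match: F0=2 F1=3; commitIndex=3

Answer: 3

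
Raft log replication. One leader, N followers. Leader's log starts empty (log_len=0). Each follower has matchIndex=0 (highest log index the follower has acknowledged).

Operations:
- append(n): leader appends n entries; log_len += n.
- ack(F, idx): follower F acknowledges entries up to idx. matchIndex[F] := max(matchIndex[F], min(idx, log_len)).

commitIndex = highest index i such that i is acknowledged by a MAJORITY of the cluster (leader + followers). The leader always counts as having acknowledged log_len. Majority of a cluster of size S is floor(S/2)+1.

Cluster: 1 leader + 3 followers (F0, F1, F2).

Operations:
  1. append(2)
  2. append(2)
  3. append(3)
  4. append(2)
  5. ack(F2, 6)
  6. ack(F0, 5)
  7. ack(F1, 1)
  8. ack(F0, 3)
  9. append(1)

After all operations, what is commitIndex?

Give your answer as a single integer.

Op 1: append 2 -> log_len=2
Op 2: append 2 -> log_len=4
Op 3: append 3 -> log_len=7
Op 4: append 2 -> log_len=9
Op 5: F2 acks idx 6 -> match: F0=0 F1=0 F2=6; commitIndex=0
Op 6: F0 acks idx 5 -> match: F0=5 F1=0 F2=6; commitIndex=5
Op 7: F1 acks idx 1 -> match: F0=5 F1=1 F2=6; commitIndex=5
Op 8: F0 acks idx 3 -> match: F0=5 F1=1 F2=6; commitIndex=5
Op 9: append 1 -> log_len=10

Answer: 5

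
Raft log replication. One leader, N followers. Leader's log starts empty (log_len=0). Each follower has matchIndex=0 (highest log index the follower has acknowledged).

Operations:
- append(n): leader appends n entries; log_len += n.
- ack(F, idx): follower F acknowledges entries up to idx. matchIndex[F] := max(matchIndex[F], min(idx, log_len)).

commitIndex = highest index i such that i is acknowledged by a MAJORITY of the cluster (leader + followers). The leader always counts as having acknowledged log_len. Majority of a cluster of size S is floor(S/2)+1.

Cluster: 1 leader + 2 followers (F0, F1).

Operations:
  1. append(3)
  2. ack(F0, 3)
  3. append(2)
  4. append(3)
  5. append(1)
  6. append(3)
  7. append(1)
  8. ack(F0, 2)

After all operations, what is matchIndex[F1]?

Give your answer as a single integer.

Answer: 0

Derivation:
Op 1: append 3 -> log_len=3
Op 2: F0 acks idx 3 -> match: F0=3 F1=0; commitIndex=3
Op 3: append 2 -> log_len=5
Op 4: append 3 -> log_len=8
Op 5: append 1 -> log_len=9
Op 6: append 3 -> log_len=12
Op 7: append 1 -> log_len=13
Op 8: F0 acks idx 2 -> match: F0=3 F1=0; commitIndex=3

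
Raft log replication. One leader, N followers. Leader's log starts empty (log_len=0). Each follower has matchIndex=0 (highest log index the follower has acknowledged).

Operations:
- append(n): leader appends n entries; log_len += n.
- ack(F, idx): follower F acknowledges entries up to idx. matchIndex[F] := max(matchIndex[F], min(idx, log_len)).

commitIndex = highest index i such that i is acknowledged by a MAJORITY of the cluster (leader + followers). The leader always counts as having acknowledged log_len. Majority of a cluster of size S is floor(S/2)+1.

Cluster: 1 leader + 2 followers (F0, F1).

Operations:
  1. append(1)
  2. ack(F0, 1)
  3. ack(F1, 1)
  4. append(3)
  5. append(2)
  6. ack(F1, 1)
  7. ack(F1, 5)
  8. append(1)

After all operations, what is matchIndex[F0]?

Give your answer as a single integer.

Op 1: append 1 -> log_len=1
Op 2: F0 acks idx 1 -> match: F0=1 F1=0; commitIndex=1
Op 3: F1 acks idx 1 -> match: F0=1 F1=1; commitIndex=1
Op 4: append 3 -> log_len=4
Op 5: append 2 -> log_len=6
Op 6: F1 acks idx 1 -> match: F0=1 F1=1; commitIndex=1
Op 7: F1 acks idx 5 -> match: F0=1 F1=5; commitIndex=5
Op 8: append 1 -> log_len=7

Answer: 1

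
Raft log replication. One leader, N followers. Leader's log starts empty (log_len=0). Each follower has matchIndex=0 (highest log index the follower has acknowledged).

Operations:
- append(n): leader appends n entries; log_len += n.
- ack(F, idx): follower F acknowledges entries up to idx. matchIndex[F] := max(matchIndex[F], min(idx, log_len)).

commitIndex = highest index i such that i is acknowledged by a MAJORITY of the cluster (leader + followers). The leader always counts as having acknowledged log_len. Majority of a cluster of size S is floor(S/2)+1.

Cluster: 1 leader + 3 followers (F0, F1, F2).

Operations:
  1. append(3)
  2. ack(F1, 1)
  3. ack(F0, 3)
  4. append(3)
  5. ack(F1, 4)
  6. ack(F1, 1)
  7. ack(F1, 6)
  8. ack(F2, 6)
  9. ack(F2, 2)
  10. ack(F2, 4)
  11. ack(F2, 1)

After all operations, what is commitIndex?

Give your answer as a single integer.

Answer: 6

Derivation:
Op 1: append 3 -> log_len=3
Op 2: F1 acks idx 1 -> match: F0=0 F1=1 F2=0; commitIndex=0
Op 3: F0 acks idx 3 -> match: F0=3 F1=1 F2=0; commitIndex=1
Op 4: append 3 -> log_len=6
Op 5: F1 acks idx 4 -> match: F0=3 F1=4 F2=0; commitIndex=3
Op 6: F1 acks idx 1 -> match: F0=3 F1=4 F2=0; commitIndex=3
Op 7: F1 acks idx 6 -> match: F0=3 F1=6 F2=0; commitIndex=3
Op 8: F2 acks idx 6 -> match: F0=3 F1=6 F2=6; commitIndex=6
Op 9: F2 acks idx 2 -> match: F0=3 F1=6 F2=6; commitIndex=6
Op 10: F2 acks idx 4 -> match: F0=3 F1=6 F2=6; commitIndex=6
Op 11: F2 acks idx 1 -> match: F0=3 F1=6 F2=6; commitIndex=6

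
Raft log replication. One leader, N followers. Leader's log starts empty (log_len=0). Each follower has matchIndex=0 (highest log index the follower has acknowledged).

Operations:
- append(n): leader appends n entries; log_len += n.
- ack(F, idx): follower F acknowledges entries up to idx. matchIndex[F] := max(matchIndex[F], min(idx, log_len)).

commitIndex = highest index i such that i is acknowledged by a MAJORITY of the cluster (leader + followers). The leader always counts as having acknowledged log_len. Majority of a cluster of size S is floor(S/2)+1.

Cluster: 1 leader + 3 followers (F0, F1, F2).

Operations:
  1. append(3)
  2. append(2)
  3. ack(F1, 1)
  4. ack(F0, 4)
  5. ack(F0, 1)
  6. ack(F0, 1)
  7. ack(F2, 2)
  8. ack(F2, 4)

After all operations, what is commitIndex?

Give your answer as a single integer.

Answer: 4

Derivation:
Op 1: append 3 -> log_len=3
Op 2: append 2 -> log_len=5
Op 3: F1 acks idx 1 -> match: F0=0 F1=1 F2=0; commitIndex=0
Op 4: F0 acks idx 4 -> match: F0=4 F1=1 F2=0; commitIndex=1
Op 5: F0 acks idx 1 -> match: F0=4 F1=1 F2=0; commitIndex=1
Op 6: F0 acks idx 1 -> match: F0=4 F1=1 F2=0; commitIndex=1
Op 7: F2 acks idx 2 -> match: F0=4 F1=1 F2=2; commitIndex=2
Op 8: F2 acks idx 4 -> match: F0=4 F1=1 F2=4; commitIndex=4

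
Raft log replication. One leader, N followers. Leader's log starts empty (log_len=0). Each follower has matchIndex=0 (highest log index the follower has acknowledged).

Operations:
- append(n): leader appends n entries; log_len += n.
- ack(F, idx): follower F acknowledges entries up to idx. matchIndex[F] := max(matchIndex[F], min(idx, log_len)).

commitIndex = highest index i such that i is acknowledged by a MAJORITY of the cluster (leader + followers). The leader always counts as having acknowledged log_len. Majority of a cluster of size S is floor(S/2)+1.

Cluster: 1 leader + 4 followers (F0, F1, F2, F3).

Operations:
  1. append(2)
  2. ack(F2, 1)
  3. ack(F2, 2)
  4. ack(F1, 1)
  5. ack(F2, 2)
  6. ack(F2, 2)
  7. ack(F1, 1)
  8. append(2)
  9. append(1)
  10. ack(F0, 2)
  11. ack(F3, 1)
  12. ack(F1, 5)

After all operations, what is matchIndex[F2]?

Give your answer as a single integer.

Answer: 2

Derivation:
Op 1: append 2 -> log_len=2
Op 2: F2 acks idx 1 -> match: F0=0 F1=0 F2=1 F3=0; commitIndex=0
Op 3: F2 acks idx 2 -> match: F0=0 F1=0 F2=2 F3=0; commitIndex=0
Op 4: F1 acks idx 1 -> match: F0=0 F1=1 F2=2 F3=0; commitIndex=1
Op 5: F2 acks idx 2 -> match: F0=0 F1=1 F2=2 F3=0; commitIndex=1
Op 6: F2 acks idx 2 -> match: F0=0 F1=1 F2=2 F3=0; commitIndex=1
Op 7: F1 acks idx 1 -> match: F0=0 F1=1 F2=2 F3=0; commitIndex=1
Op 8: append 2 -> log_len=4
Op 9: append 1 -> log_len=5
Op 10: F0 acks idx 2 -> match: F0=2 F1=1 F2=2 F3=0; commitIndex=2
Op 11: F3 acks idx 1 -> match: F0=2 F1=1 F2=2 F3=1; commitIndex=2
Op 12: F1 acks idx 5 -> match: F0=2 F1=5 F2=2 F3=1; commitIndex=2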